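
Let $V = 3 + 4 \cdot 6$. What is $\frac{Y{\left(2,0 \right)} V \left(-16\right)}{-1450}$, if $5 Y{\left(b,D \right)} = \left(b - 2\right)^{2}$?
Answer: $0$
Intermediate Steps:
$Y{\left(b,D \right)} = \frac{\left(-2 + b\right)^{2}}{5}$ ($Y{\left(b,D \right)} = \frac{\left(b - 2\right)^{2}}{5} = \frac{\left(-2 + b\right)^{2}}{5}$)
$V = 27$ ($V = 3 + 24 = 27$)
$\frac{Y{\left(2,0 \right)} V \left(-16\right)}{-1450} = \frac{\frac{\left(-2 + 2\right)^{2}}{5} \cdot 27 \left(-16\right)}{-1450} = \frac{0^{2}}{5} \cdot 27 \left(-16\right) \left(- \frac{1}{1450}\right) = \frac{1}{5} \cdot 0 \cdot 27 \left(-16\right) \left(- \frac{1}{1450}\right) = 0 \cdot 27 \left(-16\right) \left(- \frac{1}{1450}\right) = 0 \left(-16\right) \left(- \frac{1}{1450}\right) = 0 \left(- \frac{1}{1450}\right) = 0$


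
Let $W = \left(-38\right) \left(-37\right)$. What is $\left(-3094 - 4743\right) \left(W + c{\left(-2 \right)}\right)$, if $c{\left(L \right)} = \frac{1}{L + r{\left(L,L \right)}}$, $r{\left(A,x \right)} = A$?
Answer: $- \frac{44067451}{4} \approx -1.1017 \cdot 10^{7}$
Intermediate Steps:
$W = 1406$
$c{\left(L \right)} = \frac{1}{2 L}$ ($c{\left(L \right)} = \frac{1}{L + L} = \frac{1}{2 L}$)
$\left(-3094 - 4743\right) \left(W + c{\left(-2 \right)}\right) = \left(-3094 - 4743\right) \left(1406 + \frac{1}{2 \left(-2\right)}\right) = - 7837 \left(1406 + \frac{1}{2} \left(- \frac{1}{2}\right)\right) = - 7837 \left(1406 - \frac{1}{4}\right) = \left(-7837\right) \frac{5623}{4} = - \frac{44067451}{4}$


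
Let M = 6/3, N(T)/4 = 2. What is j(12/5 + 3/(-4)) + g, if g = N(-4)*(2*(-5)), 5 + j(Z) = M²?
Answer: -81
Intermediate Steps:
N(T) = 8 (N(T) = 4*2 = 8)
M = 2 (M = 6*(⅓) = 2)
j(Z) = -1 (j(Z) = -5 + 2² = -5 + 4 = -1)
g = -80 (g = 8*(2*(-5)) = 8*(-10) = -80)
j(12/5 + 3/(-4)) + g = -1 - 80 = -81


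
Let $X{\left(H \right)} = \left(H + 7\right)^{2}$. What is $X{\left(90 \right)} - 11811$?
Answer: $-2402$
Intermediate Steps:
$X{\left(H \right)} = \left(7 + H\right)^{2}$
$X{\left(90 \right)} - 11811 = \left(7 + 90\right)^{2} - 11811 = 97^{2} - 11811 = 9409 - 11811 = -2402$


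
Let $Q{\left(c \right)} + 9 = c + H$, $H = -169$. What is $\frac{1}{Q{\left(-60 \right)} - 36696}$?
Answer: $- \frac{1}{36934} \approx -2.7075 \cdot 10^{-5}$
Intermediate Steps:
$Q{\left(c \right)} = -178 + c$ ($Q{\left(c \right)} = -9 + \left(c - 169\right) = -9 + \left(-169 + c\right) = -178 + c$)
$\frac{1}{Q{\left(-60 \right)} - 36696} = \frac{1}{\left(-178 - 60\right) - 36696} = \frac{1}{-238 - 36696} = \frac{1}{-36934} = - \frac{1}{36934}$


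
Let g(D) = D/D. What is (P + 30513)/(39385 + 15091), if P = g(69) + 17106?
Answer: 11905/13619 ≈ 0.87415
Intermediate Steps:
g(D) = 1
P = 17107 (P = 1 + 17106 = 17107)
(P + 30513)/(39385 + 15091) = (17107 + 30513)/(39385 + 15091) = 47620/54476 = 47620*(1/54476) = 11905/13619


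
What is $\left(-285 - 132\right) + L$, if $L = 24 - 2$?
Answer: $-395$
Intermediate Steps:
$L = 22$ ($L = 24 - 2 = 22$)
$\left(-285 - 132\right) + L = \left(-285 - 132\right) + 22 = -417 + 22 = -395$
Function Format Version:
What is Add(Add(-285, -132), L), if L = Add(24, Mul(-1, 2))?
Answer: -395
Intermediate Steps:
L = 22 (L = Add(24, -2) = 22)
Add(Add(-285, -132), L) = Add(Add(-285, -132), 22) = Add(-417, 22) = -395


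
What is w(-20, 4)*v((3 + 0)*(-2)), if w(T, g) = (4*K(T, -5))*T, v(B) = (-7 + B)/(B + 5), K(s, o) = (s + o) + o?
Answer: 31200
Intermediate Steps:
K(s, o) = s + 2*o (K(s, o) = (o + s) + o = s + 2*o)
v(B) = (-7 + B)/(5 + B)
w(T, g) = T*(-40 + 4*T) (w(T, g) = (4*(T + 2*(-5)))*T = (4*(T - 10))*T = (4*(-10 + T))*T = (-40 + 4*T)*T = T*(-40 + 4*T))
w(-20, 4)*v((3 + 0)*(-2)) = (4*(-20)*(-10 - 20))*((-7 + (3 + 0)*(-2))/(5 + (3 + 0)*(-2))) = (4*(-20)*(-30))*((-7 + 3*(-2))/(5 + 3*(-2))) = 2400*((-7 - 6)/(5 - 6)) = 2400*(-13/(-1)) = 2400*(-1*(-13)) = 2400*13 = 31200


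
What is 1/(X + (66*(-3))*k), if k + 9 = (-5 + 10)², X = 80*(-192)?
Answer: -1/18528 ≈ -5.3972e-5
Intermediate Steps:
X = -15360
k = 16 (k = -9 + (-5 + 10)² = -9 + 5² = -9 + 25 = 16)
1/(X + (66*(-3))*k) = 1/(-15360 + (66*(-3))*16) = 1/(-15360 - 198*16) = 1/(-15360 - 3168) = 1/(-18528) = -1/18528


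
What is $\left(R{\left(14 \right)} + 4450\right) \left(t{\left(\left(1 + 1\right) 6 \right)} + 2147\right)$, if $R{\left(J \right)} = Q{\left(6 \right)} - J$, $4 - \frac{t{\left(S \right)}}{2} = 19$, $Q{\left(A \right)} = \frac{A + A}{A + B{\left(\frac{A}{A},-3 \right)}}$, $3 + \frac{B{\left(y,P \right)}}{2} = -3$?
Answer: $9386778$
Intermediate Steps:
$B{\left(y,P \right)} = -12$ ($B{\left(y,P \right)} = -6 + 2 \left(-3\right) = -6 - 6 = -12$)
$Q{\left(A \right)} = \frac{2 A}{-12 + A}$ ($Q{\left(A \right)} = \frac{A + A}{A - 12} = \frac{2 A}{-12 + A}$)
$t{\left(S \right)} = -30$ ($t{\left(S \right)} = 8 - 38 = -30$)
$R{\left(J \right)} = -2 - J$ ($R{\left(J \right)} = 2 \cdot 6 \frac{1}{-12 + 6} - J = 2 \cdot 6 \frac{1}{-6} - J = 2 \cdot 6 \left(- \frac{1}{6}\right) - J = -2 - J$)
$\left(R{\left(14 \right)} + 4450\right) \left(t{\left(\left(1 + 1\right) 6 \right)} + 2147\right) = \left(\left(-2 - 14\right) + 4450\right) \left(-30 + 2147\right) = \left(\left(-2 - 14\right) + 4450\right) 2117 = \left(-16 + 4450\right) 2117 = 4434 \cdot 2117 = 9386778$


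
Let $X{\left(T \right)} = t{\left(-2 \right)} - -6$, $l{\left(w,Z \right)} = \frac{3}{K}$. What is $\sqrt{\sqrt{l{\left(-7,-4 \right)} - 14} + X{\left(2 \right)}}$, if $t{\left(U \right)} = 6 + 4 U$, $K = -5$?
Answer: $\frac{\sqrt{100 + 5 i \sqrt{365}}}{5} \approx 2.1831 + 0.87514 i$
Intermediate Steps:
$l{\left(w,Z \right)} = - \frac{3}{5}$ ($l{\left(w,Z \right)} = \frac{3}{-5} = 3 \left(- \frac{1}{5}\right) = - \frac{3}{5}$)
$X{\left(T \right)} = 4$ ($X{\left(T \right)} = \left(6 + 4 \left(-2\right)\right) - -6 = \left(6 - 8\right) + 6 = -2 + 6 = 4$)
$\sqrt{\sqrt{l{\left(-7,-4 \right)} - 14} + X{\left(2 \right)}} = \sqrt{\sqrt{- \frac{3}{5} - 14} + 4} = \sqrt{\sqrt{- \frac{73}{5}} + 4} = \sqrt{\frac{i \sqrt{365}}{5} + 4} = \sqrt{4 + \frac{i \sqrt{365}}{5}}$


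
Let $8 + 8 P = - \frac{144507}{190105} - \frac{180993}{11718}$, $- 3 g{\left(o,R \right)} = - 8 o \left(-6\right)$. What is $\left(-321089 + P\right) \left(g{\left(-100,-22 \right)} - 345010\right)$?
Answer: $\frac{21834184125040072559}{198013368} \approx 1.1027 \cdot 10^{11}$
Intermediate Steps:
$g{\left(o,R \right)} = - 16 o$ ($g{\left(o,R \right)} = - \frac{- 8 o \left(-6\right)}{3} = - \frac{48 o}{3} = - 16 o$)
$P = - \frac{17974070137}{5940401040}$ ($P = -1 + \frac{- \frac{144507}{190105} - \frac{180993}{11718}}{8} = -1 + \frac{\left(-144507\right) \frac{1}{190105} - \frac{60331}{3906}}{8} = -1 + \frac{- \frac{144507}{190105} - \frac{60331}{3906}}{8} = -1 + \frac{1}{8} \left(- \frac{12033669097}{742550130}\right) = -1 - \frac{12033669097}{5940401040} = - \frac{17974070137}{5940401040} \approx -3.0257$)
$\left(-321089 + P\right) \left(g{\left(-100,-22 \right)} - 345010\right) = \left(-321089 - \frac{17974070137}{5940401040}\right) \left(\left(-16\right) \left(-100\right) - 345010\right) = - \frac{1907415403602697 \left(1600 - 345010\right)}{5940401040} = \left(- \frac{1907415403602697}{5940401040}\right) \left(-343410\right) = \frac{21834184125040072559}{198013368}$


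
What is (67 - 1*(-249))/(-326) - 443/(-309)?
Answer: 23387/50367 ≈ 0.46433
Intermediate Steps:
(67 - 1*(-249))/(-326) - 443/(-309) = (67 + 249)*(-1/326) - 443*(-1/309) = 316*(-1/326) + 443/309 = -158/163 + 443/309 = 23387/50367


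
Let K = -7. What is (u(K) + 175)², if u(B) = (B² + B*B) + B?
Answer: 70756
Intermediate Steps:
u(B) = B + 2*B² (u(B) = (B² + B²) + B = 2*B² + B = B + 2*B²)
(u(K) + 175)² = (-7*(1 + 2*(-7)) + 175)² = (-7*(1 - 14) + 175)² = (-7*(-13) + 175)² = (91 + 175)² = 266² = 70756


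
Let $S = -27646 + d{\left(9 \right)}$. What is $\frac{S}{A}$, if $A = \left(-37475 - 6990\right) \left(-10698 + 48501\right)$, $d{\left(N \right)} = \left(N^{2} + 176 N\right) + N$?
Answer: $\frac{25972}{1680910395} \approx 1.5451 \cdot 10^{-5}$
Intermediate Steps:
$d{\left(N \right)} = N^{2} + 177 N$
$S = -25972$ ($S = -27646 + 9 \left(177 + 9\right) = -27646 + 9 \cdot 186 = -27646 + 1674 = -25972$)
$A = -1680910395$ ($A = \left(-44465\right) 37803 = -1680910395$)
$\frac{S}{A} = - \frac{25972}{-1680910395} = \left(-25972\right) \left(- \frac{1}{1680910395}\right) = \frac{25972}{1680910395}$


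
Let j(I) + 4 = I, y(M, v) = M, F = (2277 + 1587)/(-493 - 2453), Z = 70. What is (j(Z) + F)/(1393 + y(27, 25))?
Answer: 15881/348610 ≈ 0.045555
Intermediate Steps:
F = -644/491 (F = 3864/(-2946) = 3864*(-1/2946) = -644/491 ≈ -1.3116)
j(I) = -4 + I
(j(Z) + F)/(1393 + y(27, 25)) = ((-4 + 70) - 644/491)/(1393 + 27) = (66 - 644/491)/1420 = (31762/491)*(1/1420) = 15881/348610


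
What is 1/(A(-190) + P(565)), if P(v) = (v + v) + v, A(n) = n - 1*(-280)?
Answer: 1/1785 ≈ 0.00056022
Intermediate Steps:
A(n) = 280 + n (A(n) = n + 280 = 280 + n)
P(v) = 3*v (P(v) = 2*v + v = 3*v)
1/(A(-190) + P(565)) = 1/((280 - 190) + 3*565) = 1/(90 + 1695) = 1/1785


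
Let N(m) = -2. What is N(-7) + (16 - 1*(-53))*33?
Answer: 2275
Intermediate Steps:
N(-7) + (16 - 1*(-53))*33 = -2 + (16 - 1*(-53))*33 = -2 + (16 + 53)*33 = -2 + 69*33 = -2 + 2277 = 2275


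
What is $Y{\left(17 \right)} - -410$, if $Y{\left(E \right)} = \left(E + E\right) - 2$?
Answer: $442$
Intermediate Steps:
$Y{\left(E \right)} = -2 + 2 E$ ($Y{\left(E \right)} = 2 E - 2 = -2 + 2 E$)
$Y{\left(17 \right)} - -410 = \left(-2 + 2 \cdot 17\right) - -410 = \left(-2 + 34\right) + 410 = 32 + 410 = 442$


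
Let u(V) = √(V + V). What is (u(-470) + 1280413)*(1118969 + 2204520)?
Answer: 4255438520957 + 6646978*I*√235 ≈ 4.2554e+12 + 1.019e+8*I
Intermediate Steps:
u(V) = √2*√V (u(V) = √(2*V) = √2*√V)
(u(-470) + 1280413)*(1118969 + 2204520) = (√2*√(-470) + 1280413)*(1118969 + 2204520) = (√2*(I*√470) + 1280413)*3323489 = (2*I*√235 + 1280413)*3323489 = (1280413 + 2*I*√235)*3323489 = 4255438520957 + 6646978*I*√235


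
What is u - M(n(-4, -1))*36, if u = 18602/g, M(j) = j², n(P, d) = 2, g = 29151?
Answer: -4179142/29151 ≈ -143.36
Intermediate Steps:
u = 18602/29151 ≈ 0.63813
u - M(n(-4, -1))*36 = 18602/29151 - 2²*36 = 18602/29151 - 4*36 = 18602/29151 - 1*144 = 18602/29151 - 144 = -4179142/29151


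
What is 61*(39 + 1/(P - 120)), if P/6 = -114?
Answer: 1912655/804 ≈ 2378.9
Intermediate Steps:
P = -684 (P = 6*(-114) = -684)
61*(39 + 1/(P - 120)) = 61*(39 + 1/(-684 - 120)) = 61*(39 + 1/(-804)) = 61*(39 - 1/804) = 61*(31355/804) = 1912655/804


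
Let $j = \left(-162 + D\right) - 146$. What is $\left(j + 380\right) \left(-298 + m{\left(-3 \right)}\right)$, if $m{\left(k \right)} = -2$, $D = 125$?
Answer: $-59100$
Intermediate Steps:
$j = -183$ ($j = \left(-162 + 125\right) - 146 = -37 - 146 = -183$)
$\left(j + 380\right) \left(-298 + m{\left(-3 \right)}\right) = \left(-183 + 380\right) \left(-298 - 2\right) = 197 \left(-300\right) = -59100$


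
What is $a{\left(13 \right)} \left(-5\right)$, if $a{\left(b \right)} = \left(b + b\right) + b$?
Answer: $-195$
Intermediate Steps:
$a{\left(b \right)} = 3 b$ ($a{\left(b \right)} = 2 b + b = 3 b$)
$a{\left(13 \right)} \left(-5\right) = 3 \cdot 13 \left(-5\right) = 39 \left(-5\right) = -195$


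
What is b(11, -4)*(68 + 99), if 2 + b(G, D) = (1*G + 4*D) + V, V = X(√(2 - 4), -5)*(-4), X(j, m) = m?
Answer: 2171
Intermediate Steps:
V = 20 (V = -5*(-4) = 20)
b(G, D) = 18 + G + 4*D (b(G, D) = -2 + ((1*G + 4*D) + 20) = -2 + ((G + 4*D) + 20) = -2 + (20 + G + 4*D) = 18 + G + 4*D)
b(11, -4)*(68 + 99) = (18 + 11 + 4*(-4))*(68 + 99) = (18 + 11 - 16)*167 = 13*167 = 2171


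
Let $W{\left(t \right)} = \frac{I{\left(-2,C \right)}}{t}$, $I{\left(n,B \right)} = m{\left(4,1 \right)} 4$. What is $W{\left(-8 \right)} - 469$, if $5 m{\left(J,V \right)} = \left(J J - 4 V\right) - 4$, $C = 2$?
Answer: $- \frac{2349}{5} \approx -469.8$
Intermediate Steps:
$m{\left(J,V \right)} = - \frac{4}{5} - \frac{4 V}{5} + \frac{J^{2}}{5}$ ($m{\left(J,V \right)} = \frac{\left(J J - 4 V\right) - 4}{5} = \frac{\left(J^{2} - 4 V\right) - 4}{5} = \frac{-4 + J^{2} - 4 V}{5} = - \frac{4}{5} - \frac{4 V}{5} + \frac{J^{2}}{5}$)
$I{\left(n,B \right)} = \frac{32}{5}$ ($I{\left(n,B \right)} = \left(- \frac{4}{5} - \frac{4}{5} + \frac{4^{2}}{5}\right) 4 = \left(- \frac{4}{5} - \frac{4}{5} + \frac{1}{5} \cdot 16\right) 4 = \left(- \frac{4}{5} - \frac{4}{5} + \frac{16}{5}\right) 4 = \frac{8}{5} \cdot 4 = \frac{32}{5}$)
$W{\left(t \right)} = \frac{32}{5 t}$
$W{\left(-8 \right)} - 469 = \frac{32}{5 \left(-8\right)} - 469 = \frac{32}{5} \left(- \frac{1}{8}\right) - 469 = - \frac{4}{5} - 469 = - \frac{2349}{5}$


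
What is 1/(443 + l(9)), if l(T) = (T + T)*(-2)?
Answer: 1/407 ≈ 0.0024570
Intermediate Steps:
l(T) = -4*T (l(T) = (2*T)*(-2) = -4*T)
1/(443 + l(9)) = 1/(443 - 4*9) = 1/(443 - 36) = 1/407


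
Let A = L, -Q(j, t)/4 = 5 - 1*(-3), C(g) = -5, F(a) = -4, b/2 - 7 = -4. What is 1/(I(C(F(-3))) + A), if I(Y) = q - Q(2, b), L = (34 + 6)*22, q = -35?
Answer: 1/877 ≈ 0.0011403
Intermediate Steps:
b = 6 (b = 14 + 2*(-4) = 14 - 8 = 6)
Q(j, t) = -32 (Q(j, t) = -4*(5 - 1*(-3)) = -4*(5 + 3) = -4*8 = -32)
L = 880 (L = 40*22 = 880)
I(Y) = -3 (I(Y) = -35 - 1*(-32) = -35 + 32 = -3)
A = 880
1/(I(C(F(-3))) + A) = 1/(-3 + 880) = 1/877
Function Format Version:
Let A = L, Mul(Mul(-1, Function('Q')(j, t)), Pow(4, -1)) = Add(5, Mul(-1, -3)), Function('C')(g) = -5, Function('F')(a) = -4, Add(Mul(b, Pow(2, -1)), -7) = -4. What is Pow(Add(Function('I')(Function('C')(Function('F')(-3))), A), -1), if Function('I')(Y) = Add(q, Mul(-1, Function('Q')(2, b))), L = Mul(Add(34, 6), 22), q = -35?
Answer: Rational(1, 877) ≈ 0.0011403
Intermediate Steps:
b = 6 (b = Add(14, Mul(2, -4)) = Add(14, -8) = 6)
Function('Q')(j, t) = -32 (Function('Q')(j, t) = Mul(-4, Add(5, Mul(-1, -3))) = Mul(-4, Add(5, 3)) = Mul(-4, 8) = -32)
L = 880 (L = Mul(40, 22) = 880)
Function('I')(Y) = -3 (Function('I')(Y) = Add(-35, Mul(-1, -32)) = Add(-35, 32) = -3)
A = 880
Pow(Add(Function('I')(Function('C')(Function('F')(-3))), A), -1) = Pow(Add(-3, 880), -1) = Pow(877, -1) = Rational(1, 877)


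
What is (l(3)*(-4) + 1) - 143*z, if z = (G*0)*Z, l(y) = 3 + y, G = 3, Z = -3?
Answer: -23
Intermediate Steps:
z = 0 (z = (3*0)*(-3) = 0*(-3) = 0)
(l(3)*(-4) + 1) - 143*z = ((3 + 3)*(-4) + 1) - 143*0 = (6*(-4) + 1) + 0 = (-24 + 1) + 0 = -23 + 0 = -23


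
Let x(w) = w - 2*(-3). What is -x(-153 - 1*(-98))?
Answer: 49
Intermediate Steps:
x(w) = 6 + w (x(w) = w + 6 = 6 + w)
-x(-153 - 1*(-98)) = -(6 + (-153 - 1*(-98))) = -(6 + (-153 + 98)) = -(6 - 55) = -1*(-49) = 49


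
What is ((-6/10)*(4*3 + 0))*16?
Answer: -576/5 ≈ -115.20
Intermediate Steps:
((-6/10)*(4*3 + 0))*16 = ((-6*1/10)*(12 + 0))*16 = -3/5*12*16 = -36/5*16 = -576/5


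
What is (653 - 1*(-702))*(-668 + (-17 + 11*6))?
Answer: -838745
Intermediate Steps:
(653 - 1*(-702))*(-668 + (-17 + 11*6)) = (653 + 702)*(-668 + (-17 + 66)) = 1355*(-668 + 49) = 1355*(-619) = -838745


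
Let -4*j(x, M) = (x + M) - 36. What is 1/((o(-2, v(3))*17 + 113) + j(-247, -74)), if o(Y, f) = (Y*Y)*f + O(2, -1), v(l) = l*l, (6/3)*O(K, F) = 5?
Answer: 4/3427 ≈ 0.0011672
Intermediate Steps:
O(K, F) = 5/2 (O(K, F) = (1/2)*5 = 5/2)
v(l) = l**2
o(Y, f) = 5/2 + f*Y**2 (o(Y, f) = (Y*Y)*f + 5/2 = Y**2*f + 5/2 = f*Y**2 + 5/2 = 5/2 + f*Y**2)
j(x, M) = 9 - M/4 - x/4 (j(x, M) = -((x + M) - 36)/4 = -((M + x) - 36)/4 = -(-36 + M + x)/4 = 9 - M/4 - x/4)
1/((o(-2, v(3))*17 + 113) + j(-247, -74)) = 1/(((5/2 + 3**2*(-2)**2)*17 + 113) + (9 - 1/4*(-74) - 1/4*(-247))) = 1/(((5/2 + 9*4)*17 + 113) + (9 + 37/2 + 247/4)) = 1/(((5/2 + 36)*17 + 113) + 357/4) = 1/(((77/2)*17 + 113) + 357/4) = 1/((1309/2 + 113) + 357/4) = 1/(1535/2 + 357/4) = 1/(3427/4) = 4/3427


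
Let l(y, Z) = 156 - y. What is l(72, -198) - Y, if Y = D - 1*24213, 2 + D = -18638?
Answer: 42937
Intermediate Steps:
D = -18640 (D = -2 - 18638 = -18640)
Y = -42853 (Y = -18640 - 1*24213 = -18640 - 24213 = -42853)
l(72, -198) - Y = (156 - 1*72) - 1*(-42853) = (156 - 72) + 42853 = 84 + 42853 = 42937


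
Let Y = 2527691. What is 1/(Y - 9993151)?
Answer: -1/7465460 ≈ -1.3395e-7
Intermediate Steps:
1/(Y - 9993151) = 1/(2527691 - 9993151) = 1/(-7465460) = -1/7465460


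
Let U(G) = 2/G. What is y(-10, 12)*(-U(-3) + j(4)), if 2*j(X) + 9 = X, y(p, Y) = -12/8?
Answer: 11/4 ≈ 2.7500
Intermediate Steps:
y(p, Y) = -3/2 (y(p, Y) = -12*⅛ = -3/2)
j(X) = -9/2 + X/2
y(-10, 12)*(-U(-3) + j(4)) = -3*(-2/(-3) + (-9/2 + (½)*4))/2 = -3*(-2*(-1)/3 + (-9/2 + 2))/2 = -3*(-1*(-⅔) - 5/2)/2 = -3*(⅔ - 5/2)/2 = -3/2*(-11/6) = 11/4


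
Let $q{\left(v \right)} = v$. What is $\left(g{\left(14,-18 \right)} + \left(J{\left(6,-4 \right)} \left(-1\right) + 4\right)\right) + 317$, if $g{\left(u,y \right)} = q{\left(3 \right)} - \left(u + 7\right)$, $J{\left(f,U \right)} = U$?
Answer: $307$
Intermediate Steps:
$g{\left(u,y \right)} = -4 - u$ ($g{\left(u,y \right)} = 3 - \left(u + 7\right) = 3 - \left(7 + u\right) = -4 - u$)
$\left(g{\left(14,-18 \right)} + \left(J{\left(6,-4 \right)} \left(-1\right) + 4\right)\right) + 317 = \left(\left(-4 - 14\right) + \left(\left(-4\right) \left(-1\right) + 4\right)\right) + 317 = \left(\left(-4 - 14\right) + \left(4 + 4\right)\right) + 317 = \left(-18 + 8\right) + 317 = -10 + 317 = 307$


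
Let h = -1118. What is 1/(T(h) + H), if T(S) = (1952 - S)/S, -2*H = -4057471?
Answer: 1118/2268123219 ≈ 4.9292e-7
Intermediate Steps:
H = 4057471/2 (H = -½*(-4057471) = 4057471/2 ≈ 2.0287e+6)
T(S) = (1952 - S)/S
1/(T(h) + H) = 1/((1952 - 1*(-1118))/(-1118) + 4057471/2) = 1/(-(1952 + 1118)/1118 + 4057471/2) = 1/(-1/1118*3070 + 4057471/2) = 1/(-1535/559 + 4057471/2) = 1/(2268123219/1118) = 1118/2268123219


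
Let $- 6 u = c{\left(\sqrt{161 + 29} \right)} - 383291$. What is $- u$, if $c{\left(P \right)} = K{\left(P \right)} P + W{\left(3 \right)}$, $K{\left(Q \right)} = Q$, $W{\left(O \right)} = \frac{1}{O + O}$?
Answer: $- \frac{2298605}{36} \approx -63850.0$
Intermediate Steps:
$W{\left(O \right)} = \frac{1}{2 O}$
$c{\left(P \right)} = \frac{1}{6} + P^{2}$ ($c{\left(P \right)} = P P + \frac{1}{2 \cdot 3} = P^{2} + \frac{1}{2} \cdot \frac{1}{3} = P^{2} + \frac{1}{6} = \frac{1}{6} + P^{2}$)
$u = \frac{2298605}{36}$ ($u = - \frac{\left(\frac{1}{6} + \left(\sqrt{161 + 29}\right)^{2}\right) - 383291}{6} = - \frac{\left(\frac{1}{6} + \left(\sqrt{190}\right)^{2}\right) - 383291}{6} = - \frac{\left(\frac{1}{6} + 190\right) - 383291}{6} = - \frac{\frac{1141}{6} - 383291}{6} = \left(- \frac{1}{6}\right) \left(- \frac{2298605}{6}\right) = \frac{2298605}{36} \approx 63850.0$)
$- u = \left(-1\right) \frac{2298605}{36} = - \frac{2298605}{36}$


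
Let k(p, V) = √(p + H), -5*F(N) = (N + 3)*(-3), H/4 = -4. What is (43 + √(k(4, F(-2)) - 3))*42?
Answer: 1806 + 42*√(-3 + 2*I*√3) ≈ 1843.4 + 81.779*I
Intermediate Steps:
H = -16 (H = 4*(-4) = -16)
F(N) = 9/5 + 3*N/5 (F(N) = -(N + 3)*(-3)/5 = -(3 + N)*(-3)/5 = -(-9 - 3*N)/5 = 9/5 + 3*N/5)
k(p, V) = √(-16 + p) (k(p, V) = √(p - 16) = √(-16 + p))
(43 + √(k(4, F(-2)) - 3))*42 = (43 + √(√(-16 + 4) - 3))*42 = (43 + √(√(-12) - 3))*42 = (43 + √(2*I*√3 - 3))*42 = (43 + √(-3 + 2*I*√3))*42 = 1806 + 42*√(-3 + 2*I*√3)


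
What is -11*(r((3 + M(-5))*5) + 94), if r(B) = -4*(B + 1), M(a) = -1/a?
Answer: -286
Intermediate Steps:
r(B) = -4 - 4*B (r(B) = -4*(1 + B) = -4 - 4*B)
-11*(r((3 + M(-5))*5) + 94) = -11*((-4 - 4*(3 - 1/(-5))*5) + 94) = -11*((-4 - 4*(3 - 1*(-⅕))*5) + 94) = -11*((-4 - 4*(3 + ⅕)*5) + 94) = -11*((-4 - 64*5/5) + 94) = -11*((-4 - 4*16) + 94) = -11*((-4 - 64) + 94) = -11*(-68 + 94) = -11*26 = -286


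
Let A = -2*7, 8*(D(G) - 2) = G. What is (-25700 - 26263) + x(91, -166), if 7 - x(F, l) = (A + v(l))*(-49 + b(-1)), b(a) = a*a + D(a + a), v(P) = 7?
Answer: -209119/4 ≈ -52280.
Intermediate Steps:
D(G) = 2 + G/8
A = -14
b(a) = 2 + a² + a/4 (b(a) = a*a + (2 + (a + a)/8) = a² + (2 + (2*a)/8) = a² + (2 + a/4) = 2 + a² + a/4)
x(F, l) = -1267/4 (x(F, l) = 7 - (-14 + 7)*(-49 + (2 + (-1)² + (¼)*(-1))) = 7 - (-7)*(-49 + (2 + 1 - ¼)) = 7 - (-7)*(-49 + 11/4) = 7 - (-7)*(-185)/4 = 7 - 1*1295/4 = 7 - 1295/4 = -1267/4)
(-25700 - 26263) + x(91, -166) = (-25700 - 26263) - 1267/4 = -51963 - 1267/4 = -209119/4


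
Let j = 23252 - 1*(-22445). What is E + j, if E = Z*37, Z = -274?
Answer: 35559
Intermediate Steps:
j = 45697 (j = 23252 + 22445 = 45697)
E = -10138 (E = -274*37 = -10138)
E + j = -10138 + 45697 = 35559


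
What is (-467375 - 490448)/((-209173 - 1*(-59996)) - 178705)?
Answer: 957823/327882 ≈ 2.9212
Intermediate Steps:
(-467375 - 490448)/((-209173 - 1*(-59996)) - 178705) = -957823/((-209173 + 59996) - 178705) = -957823/(-149177 - 178705) = -957823/(-327882) = -957823*(-1/327882) = 957823/327882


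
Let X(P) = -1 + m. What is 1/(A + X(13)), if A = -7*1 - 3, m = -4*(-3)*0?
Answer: -1/11 ≈ -0.090909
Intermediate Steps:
m = 0 (m = 12*0 = 0)
A = -10 (A = -7 - 3 = -10)
X(P) = -1 (X(P) = -1 + 0 = -1)
1/(A + X(13)) = 1/(-10 - 1) = 1/(-11) = -1/11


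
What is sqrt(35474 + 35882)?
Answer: 2*sqrt(17839) ≈ 267.13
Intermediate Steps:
sqrt(35474 + 35882) = sqrt(71356) = 2*sqrt(17839)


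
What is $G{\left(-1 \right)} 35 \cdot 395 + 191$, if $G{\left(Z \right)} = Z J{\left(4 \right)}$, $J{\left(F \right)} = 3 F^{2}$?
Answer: $-663409$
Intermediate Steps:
$G{\left(Z \right)} = 48 Z$ ($G{\left(Z \right)} = Z 3 \cdot 4^{2} = Z 3 \cdot 16 = Z 48 = 48 Z$)
$G{\left(-1 \right)} 35 \cdot 395 + 191 = 48 \left(-1\right) 35 \cdot 395 + 191 = \left(-48\right) 35 \cdot 395 + 191 = \left(-1680\right) 395 + 191 = -663600 + 191 = -663409$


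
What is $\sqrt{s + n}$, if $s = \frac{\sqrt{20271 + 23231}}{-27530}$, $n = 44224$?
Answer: $\frac{\sqrt{33517409401600 - 27530 \sqrt{43502}}}{27530} \approx 210.29$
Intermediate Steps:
$s = - \frac{\sqrt{43502}}{27530}$ ($s = \sqrt{43502} \left(- \frac{1}{27530}\right) = - \frac{\sqrt{43502}}{27530} \approx -0.0075761$)
$\sqrt{s + n} = \sqrt{- \frac{\sqrt{43502}}{27530} + 44224} = \sqrt{44224 - \frac{\sqrt{43502}}{27530}}$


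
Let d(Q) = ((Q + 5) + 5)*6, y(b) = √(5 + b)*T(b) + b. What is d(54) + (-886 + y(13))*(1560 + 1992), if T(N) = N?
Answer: -3100512 + 138528*√2 ≈ -2.9046e+6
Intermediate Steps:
y(b) = b + b*√(5 + b) (y(b) = √(5 + b)*b + b = b*√(5 + b) + b = b + b*√(5 + b))
d(Q) = 60 + 6*Q (d(Q) = ((5 + Q) + 5)*6 = (10 + Q)*6 = 60 + 6*Q)
d(54) + (-886 + y(13))*(1560 + 1992) = (60 + 6*54) + (-886 + 13*(1 + √(5 + 13)))*(1560 + 1992) = (60 + 324) + (-886 + 13*(1 + √18))*3552 = 384 + (-886 + 13*(1 + 3*√2))*3552 = 384 + (-886 + (13 + 39*√2))*3552 = 384 + (-873 + 39*√2)*3552 = 384 + (-3100896 + 138528*√2) = -3100512 + 138528*√2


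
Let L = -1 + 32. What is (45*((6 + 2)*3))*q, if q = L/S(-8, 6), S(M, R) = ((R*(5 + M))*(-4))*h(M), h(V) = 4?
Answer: 465/4 ≈ 116.25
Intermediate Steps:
S(M, R) = -16*R*(5 + M) (S(M, R) = ((R*(5 + M))*(-4))*4 = -4*R*(5 + M)*4 = -16*R*(5 + M))
L = 31
q = 31/288 (q = 31/((-16*6*(5 - 8))) = 31/((-16*6*(-3))) = 31/288 ≈ 0.10764)
(45*((6 + 2)*3))*q = (45*((6 + 2)*3))*(31/288) = (45*(8*3))*(31/288) = (45*24)*(31/288) = 1080*(31/288) = 465/4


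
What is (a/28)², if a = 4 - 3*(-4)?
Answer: 16/49 ≈ 0.32653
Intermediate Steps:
a = 16 (a = 4 - 1*(-12) = 4 + 12 = 16)
(a/28)² = (16/28)² = (16*(1/28))² = (4/7)² = 16/49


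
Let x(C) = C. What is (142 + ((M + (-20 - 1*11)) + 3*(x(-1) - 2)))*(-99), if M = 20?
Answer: -12078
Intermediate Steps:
(142 + ((M + (-20 - 1*11)) + 3*(x(-1) - 2)))*(-99) = (142 + ((20 + (-20 - 1*11)) + 3*(-1 - 2)))*(-99) = (142 + ((20 + (-20 - 11)) + 3*(-3)))*(-99) = (142 + ((20 - 31) - 9))*(-99) = (142 + (-11 - 9))*(-99) = (142 - 20)*(-99) = 122*(-99) = -12078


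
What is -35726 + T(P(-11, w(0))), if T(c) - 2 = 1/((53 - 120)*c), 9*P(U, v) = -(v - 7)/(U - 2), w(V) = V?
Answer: -16754439/469 ≈ -35724.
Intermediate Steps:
P(U, v) = -(-7 + v)/(9*(-2 + U)) (P(U, v) = (-(v - 7)/(U - 2))/9 = (-(-7 + v)/(-2 + U))/9 = -(-7 + v)/(9*(-2 + U)))
T(c) = 2 - 1/(67*c) (T(c) = 2 + 1/((53 - 120)*c) = 2 + 1/((-67)*c) = 2 - 1/(67*c))
-35726 + T(P(-11, w(0))) = -35726 + (2 - 9*(-2 - 11)/(7 - 1*0)/67) = -35726 + (2 - (-117/(7 + 0))/67) = -35726 + (2 - 1/(67*((⅑)*(-1/13)*7))) = -35726 + (2 - 1/(67*(-7/117))) = -35726 + (2 - 1/67*(-117/7)) = -35726 + (2 + 117/469) = -35726 + 1055/469 = -16754439/469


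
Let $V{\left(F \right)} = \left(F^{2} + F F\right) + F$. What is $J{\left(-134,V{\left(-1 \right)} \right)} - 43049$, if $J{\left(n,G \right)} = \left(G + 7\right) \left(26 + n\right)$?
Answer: $-43913$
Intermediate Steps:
$V{\left(F \right)} = F + 2 F^{2}$ ($V{\left(F \right)} = \left(F^{2} + F^{2}\right) + F = 2 F^{2} + F = F + 2 F^{2}$)
$J{\left(n,G \right)} = \left(7 + G\right) \left(26 + n\right)$
$J{\left(-134,V{\left(-1 \right)} \right)} - 43049 = \left(182 + 7 \left(-134\right) + 26 \left(- (1 + 2 \left(-1\right))\right) + - (1 + 2 \left(-1\right)) \left(-134\right)\right) - 43049 = \left(182 - 938 + 26 \left(- (1 - 2)\right) + - (1 - 2) \left(-134\right)\right) - 43049 = \left(182 - 938 + 26 \left(\left(-1\right) \left(-1\right)\right) + \left(-1\right) \left(-1\right) \left(-134\right)\right) - 43049 = \left(182 - 938 + 26 \cdot 1 + 1 \left(-134\right)\right) - 43049 = \left(182 - 938 + 26 - 134\right) - 43049 = -864 - 43049 = -43913$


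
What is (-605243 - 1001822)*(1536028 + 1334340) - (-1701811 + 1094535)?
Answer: -4612867342644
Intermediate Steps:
(-605243 - 1001822)*(1536028 + 1334340) - (-1701811 + 1094535) = -1607065*2870368 - 1*(-607276) = -4612867949920 + 607276 = -4612867342644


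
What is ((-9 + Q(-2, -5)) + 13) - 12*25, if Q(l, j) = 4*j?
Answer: -316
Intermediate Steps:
((-9 + Q(-2, -5)) + 13) - 12*25 = ((-9 + 4*(-5)) + 13) - 12*25 = ((-9 - 20) + 13) - 300 = (-29 + 13) - 300 = -16 - 300 = -316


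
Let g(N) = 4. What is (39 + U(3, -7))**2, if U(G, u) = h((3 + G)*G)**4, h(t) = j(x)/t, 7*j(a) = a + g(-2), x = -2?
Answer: 377444943015630400/248155780267521 ≈ 1521.0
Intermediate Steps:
j(a) = 4/7 + a/7 (j(a) = (a + 4)/7 = (4 + a)/7 = 4/7 + a/7)
h(t) = 2/(7*t) (h(t) = (4/7 + (1/7)*(-2))/t = (4/7 - 2/7)/t = 2/(7*t))
U(G, u) = 16/(2401*G**4*(3 + G)**4) (U(G, u) = (2/(7*(((3 + G)*G))))**4 = (2/(7*((G*(3 + G)))))**4 = (2*(1/(G*(3 + G)))/7)**4 = (2/(7*G*(3 + G)))**4 = 16/(2401*G**4*(3 + G)**4))
(39 + U(3, -7))**2 = (39 + (16/2401)/(3**4*(3 + 3)**4))**2 = (39 + (16/2401)*(1/81)/6**4)**2 = (39 + (16/2401)*(1/81)*(1/1296))**2 = (39 + 1/15752961)**2 = (614365480/15752961)**2 = 377444943015630400/248155780267521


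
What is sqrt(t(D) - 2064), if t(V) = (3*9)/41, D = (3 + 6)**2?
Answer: I*sqrt(3468477)/41 ≈ 45.424*I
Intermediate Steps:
D = 81 (D = 9**2 = 81)
t(V) = 27/41 (t(V) = 27*(1/41) = 27/41)
sqrt(t(D) - 2064) = sqrt(27/41 - 2064) = sqrt(-84597/41) = I*sqrt(3468477)/41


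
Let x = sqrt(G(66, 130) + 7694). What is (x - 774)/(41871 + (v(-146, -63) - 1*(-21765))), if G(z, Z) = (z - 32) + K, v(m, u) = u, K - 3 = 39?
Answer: -258/21191 + sqrt(7770)/63573 ≈ -0.010788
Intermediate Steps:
K = 42 (K = 3 + 39 = 42)
G(z, Z) = 10 + z (G(z, Z) = (z - 32) + 42 = (-32 + z) + 42 = 10 + z)
x = sqrt(7770) (x = sqrt((10 + 66) + 7694) = sqrt(76 + 7694) = sqrt(7770) ≈ 88.148)
(x - 774)/(41871 + (v(-146, -63) - 1*(-21765))) = (sqrt(7770) - 774)/(41871 + (-63 - 1*(-21765))) = (-774 + sqrt(7770))/(41871 + (-63 + 21765)) = (-774 + sqrt(7770))/(41871 + 21702) = (-774 + sqrt(7770))/63573 = (-774 + sqrt(7770))*(1/63573) = -258/21191 + sqrt(7770)/63573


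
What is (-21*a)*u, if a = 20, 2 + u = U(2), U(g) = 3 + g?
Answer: -1260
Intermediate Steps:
u = 3 (u = -2 + (3 + 2) = -2 + 5 = 3)
(-21*a)*u = -21*20*3 = -420*3 = -1260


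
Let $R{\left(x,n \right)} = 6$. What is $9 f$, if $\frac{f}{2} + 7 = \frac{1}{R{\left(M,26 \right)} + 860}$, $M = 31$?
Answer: $- \frac{54549}{433} \approx -125.98$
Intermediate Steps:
$f = - \frac{6061}{433}$ ($f = -14 + \frac{2}{6 + 860} = -14 + \frac{2}{866} = -14 + 2 \cdot \frac{1}{866} = -14 + \frac{1}{433} = - \frac{6061}{433} \approx -13.998$)
$9 f = 9 \left(- \frac{6061}{433}\right) = - \frac{54549}{433}$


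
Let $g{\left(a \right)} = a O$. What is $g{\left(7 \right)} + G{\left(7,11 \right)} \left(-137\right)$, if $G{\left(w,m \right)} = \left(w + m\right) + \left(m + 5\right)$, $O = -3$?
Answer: $-4679$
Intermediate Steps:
$g{\left(a \right)} = - 3 a$ ($g{\left(a \right)} = a \left(-3\right) = - 3 a$)
$G{\left(w,m \right)} = 5 + w + 2 m$ ($G{\left(w,m \right)} = \left(m + w\right) + \left(5 + m\right) = 5 + w + 2 m$)
$g{\left(7 \right)} + G{\left(7,11 \right)} \left(-137\right) = \left(-3\right) 7 + \left(5 + 7 + 2 \cdot 11\right) \left(-137\right) = -21 + \left(5 + 7 + 22\right) \left(-137\right) = -21 + 34 \left(-137\right) = -21 - 4658 = -4679$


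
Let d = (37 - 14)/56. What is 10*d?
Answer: 115/28 ≈ 4.1071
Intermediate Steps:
d = 23/56 (d = 23*(1/56) = 23/56 ≈ 0.41071)
10*d = 10*(23/56) = 115/28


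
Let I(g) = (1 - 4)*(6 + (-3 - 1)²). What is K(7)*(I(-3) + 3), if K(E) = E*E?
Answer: -3087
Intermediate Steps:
K(E) = E²
I(g) = -66 (I(g) = -3*(6 + (-4)²) = -3*(6 + 16) = -3*22 = -66)
K(7)*(I(-3) + 3) = 7²*(-66 + 3) = 49*(-63) = -3087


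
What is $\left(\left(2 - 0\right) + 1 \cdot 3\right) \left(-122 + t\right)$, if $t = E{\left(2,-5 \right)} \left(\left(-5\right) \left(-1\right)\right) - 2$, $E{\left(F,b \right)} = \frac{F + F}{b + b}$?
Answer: $-630$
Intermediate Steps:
$E{\left(F,b \right)} = \frac{F}{b}$ ($E{\left(F,b \right)} = \frac{2 F}{2 b} = 2 F \frac{1}{2 b} = \frac{F}{b}$)
$t = -4$ ($t = \frac{2}{-5} \left(\left(-5\right) \left(-1\right)\right) - 2 = 2 \left(- \frac{1}{5}\right) 5 - 2 = \left(- \frac{2}{5}\right) 5 - 2 = -2 - 2 = -4$)
$\left(\left(2 - 0\right) + 1 \cdot 3\right) \left(-122 + t\right) = \left(\left(2 - 0\right) + 1 \cdot 3\right) \left(-122 - 4\right) = \left(\left(2 + 0\right) + 3\right) \left(-126\right) = \left(2 + 3\right) \left(-126\right) = 5 \left(-126\right) = -630$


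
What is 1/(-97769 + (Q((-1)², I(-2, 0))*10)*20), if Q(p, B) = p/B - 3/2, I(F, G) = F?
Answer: -1/98169 ≈ -1.0187e-5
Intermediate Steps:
Q(p, B) = -3/2 + p/B (Q(p, B) = p/B - 3*½ = p/B - 3/2 = -3/2 + p/B)
1/(-97769 + (Q((-1)², I(-2, 0))*10)*20) = 1/(-97769 + ((-3/2 + (-1)²/(-2))*10)*20) = 1/(-97769 + ((-3/2 + 1*(-½))*10)*20) = 1/(-97769 + ((-3/2 - ½)*10)*20) = 1/(-97769 - 2*10*20) = 1/(-97769 - 20*20) = 1/(-97769 - 400) = 1/(-98169) = -1/98169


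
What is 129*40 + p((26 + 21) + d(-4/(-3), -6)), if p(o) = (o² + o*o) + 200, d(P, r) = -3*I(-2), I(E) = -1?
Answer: 10360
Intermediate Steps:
d(P, r) = 3 (d(P, r) = -3*(-1) = 3)
p(o) = 200 + 2*o² (p(o) = (o² + o²) + 200 = 2*o² + 200 = 200 + 2*o²)
129*40 + p((26 + 21) + d(-4/(-3), -6)) = 129*40 + (200 + 2*((26 + 21) + 3)²) = 5160 + (200 + 2*(47 + 3)²) = 5160 + (200 + 2*50²) = 5160 + (200 + 2*2500) = 5160 + (200 + 5000) = 5160 + 5200 = 10360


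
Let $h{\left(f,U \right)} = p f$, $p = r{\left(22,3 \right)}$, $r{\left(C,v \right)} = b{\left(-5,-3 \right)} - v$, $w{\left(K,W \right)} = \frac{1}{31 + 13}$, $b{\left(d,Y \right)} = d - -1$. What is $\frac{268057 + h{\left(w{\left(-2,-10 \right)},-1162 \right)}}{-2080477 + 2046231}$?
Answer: $- \frac{11794501}{1506824} \approx -7.8274$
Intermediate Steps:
$b{\left(d,Y \right)} = 1 + d$ ($b{\left(d,Y \right)} = d + 1 = 1 + d$)
$w{\left(K,W \right)} = \frac{1}{44}$
$r{\left(C,v \right)} = -4 - v$ ($r{\left(C,v \right)} = \left(1 - 5\right) - v = -4 - v$)
$p = -7$ ($p = -4 - 3 = -7$)
$h{\left(f,U \right)} = - 7 f$
$\frac{268057 + h{\left(w{\left(-2,-10 \right)},-1162 \right)}}{-2080477 + 2046231} = \frac{268057 - \frac{7}{44}}{-2080477 + 2046231} = \frac{268057 - \frac{7}{44}}{-34246} = \frac{11794501}{44} \left(- \frac{1}{34246}\right) = - \frac{11794501}{1506824}$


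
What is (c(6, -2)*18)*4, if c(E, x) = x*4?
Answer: -576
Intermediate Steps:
c(E, x) = 4*x
(c(6, -2)*18)*4 = ((4*(-2))*18)*4 = -8*18*4 = -144*4 = -576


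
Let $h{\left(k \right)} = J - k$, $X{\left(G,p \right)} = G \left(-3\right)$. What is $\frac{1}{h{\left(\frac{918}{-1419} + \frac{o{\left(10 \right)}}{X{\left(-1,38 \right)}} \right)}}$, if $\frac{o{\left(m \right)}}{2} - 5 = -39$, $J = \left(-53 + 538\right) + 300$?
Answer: $\frac{1419}{1146997} \approx 0.0012371$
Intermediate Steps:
$J = 785$ ($J = 485 + 300 = 785$)
$o{\left(m \right)} = -68$ ($o{\left(m \right)} = 10 + 2 \left(-39\right) = 10 - 78 = -68$)
$X{\left(G,p \right)} = - 3 G$
$h{\left(k \right)} = 785 - k$
$\frac{1}{h{\left(\frac{918}{-1419} + \frac{o{\left(10 \right)}}{X{\left(-1,38 \right)}} \right)}} = \frac{1}{785 - \left(\frac{918}{-1419} - \frac{68}{\left(-3\right) \left(-1\right)}\right)} = \frac{1}{785 - \left(918 \left(- \frac{1}{1419}\right) - \frac{68}{3}\right)} = \frac{1}{785 - \left(- \frac{306}{473} - \frac{68}{3}\right)} = \frac{1}{785 - - \frac{33082}{1419}} = \frac{1}{785 + \frac{33082}{1419}} = \frac{1}{\frac{1146997}{1419}} = \frac{1419}{1146997}$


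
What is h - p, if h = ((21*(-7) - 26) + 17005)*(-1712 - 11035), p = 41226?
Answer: -214598730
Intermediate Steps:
h = -214557504 (h = ((-147 - 26) + 17005)*(-12747) = (-173 + 17005)*(-12747) = 16832*(-12747) = -214557504)
h - p = -214557504 - 1*41226 = -214557504 - 41226 = -214598730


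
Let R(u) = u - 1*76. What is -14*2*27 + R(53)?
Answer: -779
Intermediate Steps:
R(u) = -76 + u (R(u) = u - 76 = -76 + u)
-14*2*27 + R(53) = -14*2*27 + (-76 + 53) = -28*27 - 23 = -756 - 23 = -779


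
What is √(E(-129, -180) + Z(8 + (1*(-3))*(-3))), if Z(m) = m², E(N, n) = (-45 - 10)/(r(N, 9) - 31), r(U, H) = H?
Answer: √1166/2 ≈ 17.073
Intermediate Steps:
E(N, n) = 5/2 (E(N, n) = (-45 - 10)/(9 - 31) = -55/(-22) = -55*(-1/22) = 5/2)
√(E(-129, -180) + Z(8 + (1*(-3))*(-3))) = √(5/2 + (8 + (1*(-3))*(-3))²) = √(5/2 + (8 - 3*(-3))²) = √(5/2 + (8 + 9)²) = √(5/2 + 17²) = √(5/2 + 289) = √(583/2) = √1166/2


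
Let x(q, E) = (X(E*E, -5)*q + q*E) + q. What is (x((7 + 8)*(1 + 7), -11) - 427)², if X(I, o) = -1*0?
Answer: 2647129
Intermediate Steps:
X(I, o) = 0
x(q, E) = q + E*q (x(q, E) = (0*q + q*E) + q = (0 + E*q) + q = E*q + q = q + E*q)
(x((7 + 8)*(1 + 7), -11) - 427)² = (((7 + 8)*(1 + 7))*(1 - 11) - 427)² = ((15*8)*(-10) - 427)² = (120*(-10) - 427)² = (-1200 - 427)² = (-1627)² = 2647129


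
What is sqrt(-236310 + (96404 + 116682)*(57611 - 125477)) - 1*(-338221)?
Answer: 338221 + 3*I*sqrt(1606836754) ≈ 3.3822e+5 + 1.2026e+5*I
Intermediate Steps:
sqrt(-236310 + (96404 + 116682)*(57611 - 125477)) - 1*(-338221) = sqrt(-236310 + 213086*(-67866)) + 338221 = sqrt(-236310 - 14461294476) + 338221 = sqrt(-14461530786) + 338221 = 3*I*sqrt(1606836754) + 338221 = 338221 + 3*I*sqrt(1606836754)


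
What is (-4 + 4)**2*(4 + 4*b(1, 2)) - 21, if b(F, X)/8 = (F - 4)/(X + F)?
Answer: -21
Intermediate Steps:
b(F, X) = 8*(-4 + F)/(F + X) (b(F, X) = 8*((F - 4)/(X + F)) = 8*((-4 + F)/(F + X)) = 8*(-4 + F)/(F + X))
(-4 + 4)**2*(4 + 4*b(1, 2)) - 21 = (-4 + 4)**2*(4 + 4*(8*(-4 + 1)/(1 + 2))) - 21 = 0**2*(4 + 4*(8*(-3)/3)) - 21 = 0*(4 + 4*(8*(1/3)*(-3))) - 21 = 0*(4 + 4*(-8)) - 21 = 0*(4 - 32) - 21 = 0*(-28) - 21 = 0 - 21 = -21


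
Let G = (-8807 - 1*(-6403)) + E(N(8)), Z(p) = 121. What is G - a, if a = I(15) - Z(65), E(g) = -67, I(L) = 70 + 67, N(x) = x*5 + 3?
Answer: -2487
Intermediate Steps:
N(x) = 3 + 5*x (N(x) = 5*x + 3 = 3 + 5*x)
I(L) = 137
a = 16 (a = 137 - 1*121 = 137 - 121 = 16)
G = -2471 (G = (-8807 - 1*(-6403)) - 67 = (-8807 + 6403) - 67 = -2404 - 67 = -2471)
G - a = -2471 - 1*16 = -2471 - 16 = -2487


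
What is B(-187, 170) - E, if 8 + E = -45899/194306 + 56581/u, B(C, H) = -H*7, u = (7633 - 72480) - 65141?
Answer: -2131238826907/1804103452 ≈ -1181.3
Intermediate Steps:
u = -129988 (u = -64847 - 65141 = -129988)
B(C, H) = -7*H
E = -15644280973/1804103452 (E = -8 + (-45899/194306 + 56581/(-129988)) = -8 + (-45899*1/194306 + 56581*(-1/129988)) = -8 + (-6557/27758 - 56581/129988) = -8 - 1211453357/1804103452 = -15644280973/1804103452 ≈ -8.6715)
B(-187, 170) - E = -7*170 - 1*(-15644280973/1804103452) = -1190 + 15644280973/1804103452 = -2131238826907/1804103452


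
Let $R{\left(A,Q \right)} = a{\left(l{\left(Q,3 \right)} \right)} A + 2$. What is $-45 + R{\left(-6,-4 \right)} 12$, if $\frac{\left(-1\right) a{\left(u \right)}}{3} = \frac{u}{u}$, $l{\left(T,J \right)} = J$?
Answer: $195$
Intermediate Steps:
$a{\left(u \right)} = -3$ ($a{\left(u \right)} = - 3 \frac{u}{u} = \left(-3\right) 1 = -3$)
$R{\left(A,Q \right)} = 2 - 3 A$ ($R{\left(A,Q \right)} = - 3 A + 2 = 2 - 3 A$)
$-45 + R{\left(-6,-4 \right)} 12 = -45 + \left(2 - -18\right) 12 = -45 + \left(2 + 18\right) 12 = -45 + 20 \cdot 12 = -45 + 240 = 195$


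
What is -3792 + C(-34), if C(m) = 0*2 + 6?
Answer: -3786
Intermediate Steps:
C(m) = 6 (C(m) = 0 + 6 = 6)
-3792 + C(-34) = -3792 + 6 = -3786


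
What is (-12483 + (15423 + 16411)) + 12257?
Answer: 31608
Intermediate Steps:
(-12483 + (15423 + 16411)) + 12257 = (-12483 + 31834) + 12257 = 19351 + 12257 = 31608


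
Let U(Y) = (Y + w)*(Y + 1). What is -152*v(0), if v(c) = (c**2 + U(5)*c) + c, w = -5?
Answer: 0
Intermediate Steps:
U(Y) = (1 + Y)*(-5 + Y) (U(Y) = (Y - 5)*(Y + 1) = (-5 + Y)*(1 + Y) = (1 + Y)*(-5 + Y))
v(c) = c + c**2 (v(c) = (c**2 + (-5 + 5**2 - 4*5)*c) + c = (c**2 + (-5 + 25 - 20)*c) + c = (c**2 + 0*c) + c = (c**2 + 0) + c = c**2 + c = c + c**2)
-152*v(0) = -0*(1 + 0) = -0 = -152*0 = 0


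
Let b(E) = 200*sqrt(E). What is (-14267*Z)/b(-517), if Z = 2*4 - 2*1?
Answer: 3891*I*sqrt(517)/4700 ≈ 18.824*I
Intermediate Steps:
Z = 6 (Z = 8 - 2 = 6)
(-14267*Z)/b(-517) = (-14267*6)/((200*sqrt(-517))) = -85602*(-I*sqrt(517)/103400) = -(-3891)*I*sqrt(517)/4700 = 3891*I*sqrt(517)/4700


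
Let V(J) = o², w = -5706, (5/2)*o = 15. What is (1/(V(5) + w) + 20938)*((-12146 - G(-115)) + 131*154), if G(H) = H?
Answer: 966724411637/5670 ≈ 1.7050e+8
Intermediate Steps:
o = 6 (o = (⅖)*15 = 6)
V(J) = 36 (V(J) = 6² = 36)
(1/(V(5) + w) + 20938)*((-12146 - G(-115)) + 131*154) = (1/(36 - 5706) + 20938)*((-12146 - 1*(-115)) + 131*154) = (1/(-5670) + 20938)*((-12146 + 115) + 20174) = (-1/5670 + 20938)*(-12031 + 20174) = (118718459/5670)*8143 = 966724411637/5670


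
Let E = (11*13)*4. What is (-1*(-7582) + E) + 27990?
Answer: 36144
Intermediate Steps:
E = 572 (E = 143*4 = 572)
(-1*(-7582) + E) + 27990 = (-1*(-7582) + 572) + 27990 = (7582 + 572) + 27990 = 8154 + 27990 = 36144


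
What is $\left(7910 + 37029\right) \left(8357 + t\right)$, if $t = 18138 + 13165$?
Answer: $1782280740$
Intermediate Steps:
$t = 31303$
$\left(7910 + 37029\right) \left(8357 + t\right) = \left(7910 + 37029\right) \left(8357 + 31303\right) = 44939 \cdot 39660 = 1782280740$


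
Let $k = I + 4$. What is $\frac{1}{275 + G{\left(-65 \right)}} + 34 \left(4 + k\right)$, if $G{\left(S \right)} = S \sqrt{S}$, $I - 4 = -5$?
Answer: $\frac{3334391}{14010} + \frac{13 i \sqrt{65}}{70050} \approx 238.0 + 0.0014962 i$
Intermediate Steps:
$I = -1$ ($I = 4 - 5 = -1$)
$G{\left(S \right)} = S^{\frac{3}{2}}$
$k = 3$ ($k = -1 + 4 = 3$)
$\frac{1}{275 + G{\left(-65 \right)}} + 34 \left(4 + k\right) = \frac{1}{275 + \left(-65\right)^{\frac{3}{2}}} + 34 \left(4 + 3\right) = \frac{1}{275 - 65 i \sqrt{65}} + 34 \cdot 7 = \frac{1}{275 - 65 i \sqrt{65}} + 238 = 238 + \frac{1}{275 - 65 i \sqrt{65}}$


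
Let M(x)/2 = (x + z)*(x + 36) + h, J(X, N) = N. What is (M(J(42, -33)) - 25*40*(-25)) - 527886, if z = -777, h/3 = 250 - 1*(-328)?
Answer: -504278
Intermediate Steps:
h = 1734 (h = 3*(250 - 1*(-328)) = 3*(250 + 328) = 3*578 = 1734)
M(x) = 3468 + 2*(-777 + x)*(36 + x) (M(x) = 2*((x - 777)*(x + 36) + 1734) = 2*((-777 + x)*(36 + x) + 1734) = 2*(1734 + (-777 + x)*(36 + x)) = 3468 + 2*(-777 + x)*(36 + x))
(M(J(42, -33)) - 25*40*(-25)) - 527886 = ((-52476 - 1482*(-33) + 2*(-33)²) - 25*40*(-25)) - 527886 = ((-52476 + 48906 + 2*1089) - 1000*(-25)) - 527886 = ((-52476 + 48906 + 2178) + 25000) - 527886 = (-1392 + 25000) - 527886 = 23608 - 527886 = -504278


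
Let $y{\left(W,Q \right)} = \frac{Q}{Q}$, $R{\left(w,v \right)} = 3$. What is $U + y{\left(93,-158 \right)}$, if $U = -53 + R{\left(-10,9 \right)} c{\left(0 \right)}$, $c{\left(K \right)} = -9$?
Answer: $-79$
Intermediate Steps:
$y{\left(W,Q \right)} = 1$
$U = -80$ ($U = -53 + 3 \left(-9\right) = -53 - 27 = -80$)
$U + y{\left(93,-158 \right)} = -80 + 1 = -79$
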